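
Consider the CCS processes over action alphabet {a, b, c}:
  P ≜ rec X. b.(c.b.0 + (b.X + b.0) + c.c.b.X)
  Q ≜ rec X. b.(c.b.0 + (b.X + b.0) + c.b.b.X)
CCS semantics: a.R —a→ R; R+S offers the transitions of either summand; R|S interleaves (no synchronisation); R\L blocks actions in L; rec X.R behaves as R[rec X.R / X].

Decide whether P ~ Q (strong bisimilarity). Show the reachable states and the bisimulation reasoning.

P's transition system — 6 states:
  m0 = rec X. b.(c.b.0 + (b.X + b.0) + c.c.b.X) has moves —b→ m1
  m1 = c.b.0 + (b.(rec X. b.(c.b.0 + (b.X + b.0) + c.c.b.X)) + b.0) + c.c.b.(rec X. b.(c.b.0 + (b.X + b.0) + c.c.b.X)) has moves —b→ m0, —b→ m2, —c→ m3, —c→ m4
  m2 = 0 has moves (no moves)
  m3 = b.0 has moves —b→ m2
  m4 = c.b.(rec X. b.(c.b.0 + (b.X + b.0) + c.c.b.X)) has moves —c→ m5
  m5 = b.(rec X. b.(c.b.0 + (b.X + b.0) + c.c.b.X)) has moves —b→ m0
Q's transition system — 6 states:
  n0 = rec X. b.(c.b.0 + (b.X + b.0) + c.b.b.X) has moves —b→ n1
  n1 = c.b.0 + (b.(rec X. b.(c.b.0 + (b.X + b.0) + c.b.b.X)) + b.0) + c.b.b.(rec X. b.(c.b.0 + (b.X + b.0) + c.b.b.X)) has moves —b→ n0, —b→ n2, —c→ n3, —c→ n4
  n2 = 0 has moves (no moves)
  n3 = b.0 has moves —b→ n2
  n4 = b.b.(rec X. b.(c.b.0 + (b.X + b.0) + c.b.b.X)) has moves —b→ n5
  n5 = b.(rec X. b.(c.b.0 + (b.X + b.0) + c.b.b.X)) has moves —b→ n0
Bisimilarity quotient blocks:
  B0 = {m0}
  B1 = {m1}
  B2 = {m4}
  B3 = {m5}
  B4 = {m2, n2}
  B5 = {m3, n3}
  B6 = {n0}
  B7 = {n1}
  B8 = {n4}
  B9 = {n5}
m0 ∈ B0, n0 ∈ B6 → different blocks

NO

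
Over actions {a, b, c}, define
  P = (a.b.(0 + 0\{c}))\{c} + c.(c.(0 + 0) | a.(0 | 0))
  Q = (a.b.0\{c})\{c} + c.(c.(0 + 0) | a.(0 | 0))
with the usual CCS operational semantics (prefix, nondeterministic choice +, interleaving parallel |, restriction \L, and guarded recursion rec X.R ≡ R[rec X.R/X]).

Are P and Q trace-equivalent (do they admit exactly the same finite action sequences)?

YES

Reachable graph of P (7 states):
  p0 = (a.b.(0 + 0\{c}))\{c} + c.(c.(0 + 0) | a.(0 | 0)) → =a=> p1, =c=> p2
  p1 = (b.(0 + 0\{c}))\{c} → =b=> p3
  p2 = c.(0 + 0) | a.(0 | 0) → =a=> p4, =c=> p5
  p3 = (0 + 0\{c})\{c} → ∅
  p4 = c.(0 + 0) | (0 | 0) → =c=> p6
  p5 = (0 + 0) | a.(0 | 0) → =a=> p6
  p6 = (0 + 0) | (0 | 0) → ∅
Reachable graph of Q (7 states):
  q0 = (a.b.0\{c})\{c} + c.(c.(0 + 0) | a.(0 | 0)) → =a=> q1, =c=> q2
  q1 = (b.0\{c})\{c} → =b=> q3
  q2 = c.(0 + 0) | a.(0 | 0) → =a=> q4, =c=> q5
  q3 = 0\{c}\{c} → ∅
  q4 = c.(0 + 0) | (0 | 0) → =c=> q6
  q5 = (0 + 0) | a.(0 | 0) → =a=> q6
  q6 = (0 + 0) | (0 | 0) → ∅
Partition-refinement fixed point:
  B0 = {p0, q0}
  B1 = {p1, q1}
  B2 = {p3, p6, q3, q6}
  B3 = {p2, q2}
  B4 = {p5, q5}
  B5 = {p4, q4}
p0 ∈ B0, q0 ∈ B0 → same block
Bisimilar ⇒ trace-equivalent.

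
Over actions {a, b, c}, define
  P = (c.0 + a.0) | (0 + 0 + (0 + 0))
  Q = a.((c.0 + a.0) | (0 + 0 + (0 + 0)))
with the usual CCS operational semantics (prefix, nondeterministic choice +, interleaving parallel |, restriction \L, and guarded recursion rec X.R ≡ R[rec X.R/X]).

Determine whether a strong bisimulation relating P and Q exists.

P ≁ Q

Reachable graph of P (2 states):
  m0 = (c.0 + a.0) | (0 + 0 + (0 + 0)) | --a--▸ m1, --c--▸ m1
  m1 = 0 | (0 + 0 + (0 + 0)) | stopped
Reachable graph of Q (3 states):
  n0 = a.((c.0 + a.0) | (0 + 0 + (0 + 0))) | --a--▸ n1
  n1 = (c.0 + a.0) | (0 + 0 + (0 + 0)) | --a--▸ n2, --c--▸ n2
  n2 = 0 | (0 + 0 + (0 + 0)) | stopped
Coarsest stable partition (strong bisimilarity classes):
  B0 = {m0, n1}
  B1 = {m1, n2}
  B2 = {n0}
m0 ∈ B0, n0 ∈ B2 → different blocks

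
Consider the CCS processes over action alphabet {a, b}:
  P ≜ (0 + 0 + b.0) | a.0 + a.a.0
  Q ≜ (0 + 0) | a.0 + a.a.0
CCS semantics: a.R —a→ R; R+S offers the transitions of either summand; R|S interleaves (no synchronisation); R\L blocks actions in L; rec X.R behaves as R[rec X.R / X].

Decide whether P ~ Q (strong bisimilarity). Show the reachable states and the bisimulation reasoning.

P ≁ Q

LTS(P): 6 reachable states
  p0 = (0 + 0 + b.0) | a.0 + a.a.0 | ··a··> p1, ··a··> p2, ··b··> p3
  p1 = (0 + 0 + b.0) | 0 | ··b··> p4
  p2 = a.0 | ··a··> p5
  p3 = 0 | a.0 | ··a··> p4
  p4 = 0 | 0 | (no moves)
  p5 = 0 | (no moves)
LTS(Q): 4 reachable states
  q0 = (0 + 0) | a.0 + a.a.0 | ··a··> q1, ··a··> q2
  q1 = (0 + 0) | 0 | (no moves)
  q2 = a.0 | ··a··> q3
  q3 = 0 | (no moves)
Coarsest stable partition (strong bisimilarity classes):
  B0 = {p0}
  B1 = {p1}
  B2 = {p4, p5, q1, q3}
  B3 = {p2, p3, q2}
  B4 = {q0}
p0 ∈ B0, q0 ∈ B4 → different blocks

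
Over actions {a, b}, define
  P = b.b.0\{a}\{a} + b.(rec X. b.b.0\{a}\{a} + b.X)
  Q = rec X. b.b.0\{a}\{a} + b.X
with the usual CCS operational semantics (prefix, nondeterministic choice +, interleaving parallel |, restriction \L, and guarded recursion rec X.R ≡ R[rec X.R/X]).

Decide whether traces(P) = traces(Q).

YES

LTS(P): 4 reachable states
  u0 = b.b.0\{a}\{a} + b.(rec X. b.b.0\{a}\{a} + b.X) has moves --b--▸ u1, --b--▸ u2
  u1 = b.0\{a}\{a} has moves --b--▸ u3
  u2 = rec X. b.b.0\{a}\{a} + b.X has moves --b--▸ u1, --b--▸ u2
  u3 = 0\{a}\{a} has moves stopped
LTS(Q): 3 reachable states
  v0 = rec X. b.b.0\{a}\{a} + b.X has moves --b--▸ v0, --b--▸ v1
  v1 = b.0\{a}\{a} has moves --b--▸ v2
  v2 = 0\{a}\{a} has moves stopped
Coarsest stable partition (strong bisimilarity classes):
  B0 = {u0, u2, v0}
  B1 = {u1, v1}
  B2 = {u3, v2}
u0 ∈ B0, v0 ∈ B0 → same block
Bisimilar ⇒ trace-equivalent.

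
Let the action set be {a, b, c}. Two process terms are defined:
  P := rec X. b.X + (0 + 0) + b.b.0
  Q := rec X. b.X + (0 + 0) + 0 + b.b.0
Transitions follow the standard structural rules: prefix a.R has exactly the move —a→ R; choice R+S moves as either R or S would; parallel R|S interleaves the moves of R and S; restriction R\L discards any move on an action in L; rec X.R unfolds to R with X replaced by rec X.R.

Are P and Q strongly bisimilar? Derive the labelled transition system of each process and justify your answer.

P's transition system — 3 states:
  p0 = rec X. b.X + (0 + 0) + b.b.0 | —b→ p0, —b→ p1
  p1 = b.0 | —b→ p2
  p2 = 0 | (no moves)
Q's transition system — 3 states:
  q0 = rec X. b.X + (0 + 0) + 0 + b.b.0 | —b→ q0, —b→ q1
  q1 = b.0 | —b→ q2
  q2 = 0 | (no moves)
Bisimilarity quotient blocks:
  B0 = {p0, q0}
  B1 = {p1, q1}
  B2 = {p2, q2}
p0 ∈ B0, q0 ∈ B0 → same block

bisimilar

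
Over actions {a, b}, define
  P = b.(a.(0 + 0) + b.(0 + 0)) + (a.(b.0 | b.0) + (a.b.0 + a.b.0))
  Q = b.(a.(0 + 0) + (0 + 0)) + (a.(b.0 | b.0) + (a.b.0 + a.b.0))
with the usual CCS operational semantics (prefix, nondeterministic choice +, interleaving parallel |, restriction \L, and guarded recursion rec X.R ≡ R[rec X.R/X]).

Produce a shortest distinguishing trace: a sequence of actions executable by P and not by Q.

bb

P's transition system — 9 states:
  m0 = b.(a.(0 + 0) + b.(0 + 0)) + (a.(b.0 | b.0) + (a.b.0 + a.b.0)) has moves --a--▸ m1, --a--▸ m2, --b--▸ m3
  m1 = b.0 has moves --b--▸ m4
  m2 = b.0 | b.0 has moves --b--▸ m5, --b--▸ m6
  m3 = a.(0 + 0) + b.(0 + 0) has moves --a--▸ m7, --b--▸ m7
  m4 = 0 has moves deadlocked
  m5 = 0 | b.0 has moves --b--▸ m8
  m6 = b.0 | 0 has moves --b--▸ m8
  m7 = 0 + 0 has moves deadlocked
  m8 = 0 | 0 has moves deadlocked
Q's transition system — 9 states:
  n0 = b.(a.(0 + 0) + (0 + 0)) + (a.(b.0 | b.0) + (a.b.0 + a.b.0)) has moves --a--▸ n1, --a--▸ n2, --b--▸ n3
  n1 = b.0 has moves --b--▸ n4
  n2 = b.0 | b.0 has moves --b--▸ n5, --b--▸ n6
  n3 = a.(0 + 0) + (0 + 0) has moves --a--▸ n7
  n4 = 0 has moves deadlocked
  n5 = 0 | b.0 has moves --b--▸ n8
  n6 = b.0 | 0 has moves --b--▸ n8
  n7 = 0 + 0 has moves deadlocked
  n8 = 0 | 0 has moves deadlocked
Trace ⟨bb⟩ through P, begin at {m0}:
  after b @ step 1: {m3}
  after b @ step 2: {m7}
  — P admits the full trace.
Trace ⟨bb⟩ through Q, begin at {n0}:
  after b @ step 1: {n3}
  after b @ step 2: no successor for Q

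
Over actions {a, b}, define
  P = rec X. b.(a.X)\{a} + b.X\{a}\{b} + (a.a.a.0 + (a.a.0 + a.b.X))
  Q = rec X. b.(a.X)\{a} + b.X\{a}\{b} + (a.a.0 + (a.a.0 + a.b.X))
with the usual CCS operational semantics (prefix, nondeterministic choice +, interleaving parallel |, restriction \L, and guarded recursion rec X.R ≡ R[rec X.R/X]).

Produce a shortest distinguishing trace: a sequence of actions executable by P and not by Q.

P's transition system — 7 states:
  s0 = rec X. b.(a.X)\{a} + b.X\{a}\{b} + (a.a.a.0 + (a.a.0 + a.b.X)) → =a=> s1, =a=> s2, =a=> s3, =b=> s4, =b=> s5
  s1 = a.0 → =a=> s6
  s2 = a.a.0 → =a=> s1
  s3 = b.(rec X. b.(a.X)\{a} + b.X\{a}\{b} + (a.a.a.0 + (a.a.0 + a.b.X))) → =b=> s0
  s4 = (a.(rec X. b.(a.X)\{a} + b.X\{a}\{b} + (a.a.a.0 + (a.a.0 + a.b.X))))\{a} → deadlocked
  s5 = (rec X. b.(a.X)\{a} + b.X\{a}\{b} + (a.a.a.0 + (a.a.0 + a.b.X)))\{a}\{b} → deadlocked
  s6 = 0 → deadlocked
Q's transition system — 6 states:
  t0 = rec X. b.(a.X)\{a} + b.X\{a}\{b} + (a.a.0 + (a.a.0 + a.b.X)) → =a=> t1, =a=> t2, =b=> t3, =b=> t4
  t1 = a.0 → =a=> t5
  t2 = b.(rec X. b.(a.X)\{a} + b.X\{a}\{b} + (a.a.0 + (a.a.0 + a.b.X))) → =b=> t0
  t3 = (a.(rec X. b.(a.X)\{a} + b.X\{a}\{b} + (a.a.0 + (a.a.0 + a.b.X))))\{a} → deadlocked
  t4 = (rec X. b.(a.X)\{a} + b.X\{a}\{b} + (a.a.0 + (a.a.0 + a.b.X)))\{a}\{b} → deadlocked
  t5 = 0 → deadlocked
Executing aaa from P (initial set {s0}):
  [1] a ⇒ {s1, s2, s3}
  [2] a ⇒ {s1, s6}
  [3] a ⇒ {s6}
  P completes σ.
Executing aaa from Q (initial set {t0}):
  [1] a ⇒ {t1, t2}
  [2] a ⇒ {t5}
  [3] a ⇒ ∅  — Q cannot continue

aaa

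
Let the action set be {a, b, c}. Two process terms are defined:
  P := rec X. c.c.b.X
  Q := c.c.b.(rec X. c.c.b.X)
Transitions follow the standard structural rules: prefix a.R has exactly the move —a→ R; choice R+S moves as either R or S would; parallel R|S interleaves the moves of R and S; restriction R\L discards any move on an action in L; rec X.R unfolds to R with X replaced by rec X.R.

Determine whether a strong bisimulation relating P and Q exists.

Reachable graph of P (3 states):
  s0 = rec X. c.c.b.X has moves --c--▸ s1
  s1 = c.b.(rec X. c.c.b.X) has moves --c--▸ s2
  s2 = b.(rec X. c.c.b.X) has moves --b--▸ s0
Reachable graph of Q (4 states):
  t0 = c.c.b.(rec X. c.c.b.X) has moves --c--▸ t1
  t1 = c.b.(rec X. c.c.b.X) has moves --c--▸ t2
  t2 = b.(rec X. c.c.b.X) has moves --b--▸ t3
  t3 = rec X. c.c.b.X has moves --c--▸ t1
Coarsest stable partition (strong bisimilarity classes):
  B0 = {s0, t0, t3}
  B1 = {s1, t1}
  B2 = {s2, t2}
s0 ∈ B0, t0 ∈ B0 → same block

P ~ Q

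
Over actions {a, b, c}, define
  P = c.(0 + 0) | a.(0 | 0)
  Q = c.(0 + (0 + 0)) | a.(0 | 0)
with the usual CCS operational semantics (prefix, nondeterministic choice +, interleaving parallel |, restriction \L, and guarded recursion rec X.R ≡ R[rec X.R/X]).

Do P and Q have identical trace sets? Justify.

trace-equivalent

LTS(P): 4 reachable states
  m0 = c.(0 + 0) | a.(0 | 0) has moves =a=> m1, =c=> m2
  m1 = c.(0 + 0) | (0 | 0) has moves =c=> m3
  m2 = (0 + 0) | a.(0 | 0) has moves =a=> m3
  m3 = (0 + 0) | (0 | 0) has moves ·
LTS(Q): 4 reachable states
  n0 = c.(0 + (0 + 0)) | a.(0 | 0) has moves =a=> n1, =c=> n2
  n1 = c.(0 + (0 + 0)) | (0 | 0) has moves =c=> n3
  n2 = (0 + (0 + 0)) | a.(0 | 0) has moves =a=> n3
  n3 = (0 + (0 + 0)) | (0 | 0) has moves ·
Coarsest stable partition (strong bisimilarity classes):
  B0 = {m0, n0}
  B1 = {m2, n2}
  B2 = {m3, n3}
  B3 = {m1, n1}
m0 ∈ B0, n0 ∈ B0 → same block
Bisimilar ⇒ trace-equivalent.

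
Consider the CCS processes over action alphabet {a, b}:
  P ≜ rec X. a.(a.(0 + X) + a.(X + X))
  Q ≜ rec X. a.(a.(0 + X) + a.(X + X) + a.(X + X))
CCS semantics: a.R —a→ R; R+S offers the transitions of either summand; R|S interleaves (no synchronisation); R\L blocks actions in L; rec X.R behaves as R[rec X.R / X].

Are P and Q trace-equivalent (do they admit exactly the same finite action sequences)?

traces(P) = traces(Q)

Reachable graph of P (4 states):
  u0 = rec X. a.(a.(0 + X) + a.(X + X)) ⊢ --a--▸ u1
  u1 = a.(0 + (rec X. a.(a.(0 + X) + a.(X + X)))) + a.((rec X. a.(a.(0 + X) + a.(X + X))) + (rec X. a.(a.(0 + X) + a.(X + X)))) ⊢ --a--▸ u2, --a--▸ u3
  u2 = (rec X. a.(a.(0 + X) + a.(X + X))) + (rec X. a.(a.(0 + X) + a.(X + X))) ⊢ --a--▸ u1
  u3 = 0 + (rec X. a.(a.(0 + X) + a.(X + X))) ⊢ --a--▸ u1
Reachable graph of Q (4 states):
  v0 = rec X. a.(a.(0 + X) + a.(X + X) + a.(X + X)) ⊢ --a--▸ v1
  v1 = a.(0 + (rec X. a.(a.(0 + X) + a.(X + X) + a.(X + X)))) + a.((rec X. a.(a.(0 + X) + a.(X + X) + a.(X + X))) + (rec X. a.(a.(0 + X) + a.(X + X) + a.(X + X)))) + a.((rec X. a.(a.(0 + X) + a.(X + X) + a.(X + X))) + (rec X. a.(a.(0 + X) + a.(X + X) + a.(X + X)))) ⊢ --a--▸ v2, --a--▸ v3
  v2 = (rec X. a.(a.(0 + X) + a.(X + X) + a.(X + X))) + (rec X. a.(a.(0 + X) + a.(X + X) + a.(X + X))) ⊢ --a--▸ v1
  v3 = 0 + (rec X. a.(a.(0 + X) + a.(X + X) + a.(X + X))) ⊢ --a--▸ v1
Partition-refinement fixed point:
  B0 = {u0, u1, u2, u3, v0, v1, v2, v3}
u0 ∈ B0, v0 ∈ B0 → same block
Bisimilar ⇒ trace-equivalent.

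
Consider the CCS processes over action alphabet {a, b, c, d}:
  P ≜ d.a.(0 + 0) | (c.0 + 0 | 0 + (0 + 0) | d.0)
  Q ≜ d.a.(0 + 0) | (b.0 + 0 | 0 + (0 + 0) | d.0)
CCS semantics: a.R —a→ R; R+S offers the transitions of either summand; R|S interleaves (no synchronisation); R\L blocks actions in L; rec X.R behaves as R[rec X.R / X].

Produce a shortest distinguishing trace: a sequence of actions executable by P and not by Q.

LTS(P): 9 reachable states
  m0 = d.a.(0 + 0) | (c.0 + 0 | 0 + (0 + 0) | d.0) → =c=> m1, =d=> m2, =d=> m3
  m1 = d.a.(0 + 0) | 0 → =d=> m4
  m2 = a.(0 + 0) | (c.0 + 0 | 0 + (0 + 0) | d.0) → =a=> m5, =c=> m4, =d=> m6
  m3 = d.a.(0 + 0) | ((0 + 0) | 0) → =d=> m6
  m4 = a.(0 + 0) | 0 → =a=> m7
  m5 = (0 + 0) | (c.0 + 0 | 0 + (0 + 0) | d.0) → =c=> m7, =d=> m8
  m6 = a.(0 + 0) | ((0 + 0) | 0) → =a=> m8
  m7 = (0 + 0) | 0 → ∅
  m8 = (0 + 0) | ((0 + 0) | 0) → ∅
LTS(Q): 9 reachable states
  n0 = d.a.(0 + 0) | (b.0 + 0 | 0 + (0 + 0) | d.0) → =b=> n1, =d=> n2, =d=> n3
  n1 = d.a.(0 + 0) | 0 → =d=> n4
  n2 = a.(0 + 0) | (b.0 + 0 | 0 + (0 + 0) | d.0) → =a=> n5, =b=> n4, =d=> n6
  n3 = d.a.(0 + 0) | ((0 + 0) | 0) → =d=> n6
  n4 = a.(0 + 0) | 0 → =a=> n7
  n5 = (0 + 0) | (b.0 + 0 | 0 + (0 + 0) | d.0) → =b=> n7, =d=> n8
  n6 = a.(0 + 0) | ((0 + 0) | 0) → =a=> n8
  n7 = (0 + 0) | 0 → ∅
  n8 = (0 + 0) | ((0 + 0) | 0) → ∅
Executing c from P (initial set {m0}):
  [1] c ⇒ {m1}
  — P admits the full trace.
Executing c from Q (initial set {n0}):
  [1] c ⇒ ∅  — Q cannot continue

c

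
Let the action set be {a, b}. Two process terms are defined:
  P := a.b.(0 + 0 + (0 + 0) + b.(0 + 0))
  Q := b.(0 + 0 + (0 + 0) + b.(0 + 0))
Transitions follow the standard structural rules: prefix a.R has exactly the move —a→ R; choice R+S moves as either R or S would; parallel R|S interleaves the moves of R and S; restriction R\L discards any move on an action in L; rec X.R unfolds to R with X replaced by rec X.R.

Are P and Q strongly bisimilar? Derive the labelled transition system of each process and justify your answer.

not bisimilar

Reachable graph of P (4 states):
  s0 = a.b.(0 + 0 + (0 + 0) + b.(0 + 0)) has moves -a-> s1
  s1 = b.(0 + 0 + (0 + 0) + b.(0 + 0)) has moves -b-> s2
  s2 = 0 + 0 + (0 + 0) + b.(0 + 0) has moves -b-> s3
  s3 = 0 + 0 has moves (no moves)
Reachable graph of Q (3 states):
  t0 = b.(0 + 0 + (0 + 0) + b.(0 + 0)) has moves -b-> t1
  t1 = 0 + 0 + (0 + 0) + b.(0 + 0) has moves -b-> t2
  t2 = 0 + 0 has moves (no moves)
Partition-refinement fixed point:
  B0 = {s0}
  B1 = {s1, t0}
  B2 = {s2, t1}
  B3 = {s3, t2}
s0 ∈ B0, t0 ∈ B1 → different blocks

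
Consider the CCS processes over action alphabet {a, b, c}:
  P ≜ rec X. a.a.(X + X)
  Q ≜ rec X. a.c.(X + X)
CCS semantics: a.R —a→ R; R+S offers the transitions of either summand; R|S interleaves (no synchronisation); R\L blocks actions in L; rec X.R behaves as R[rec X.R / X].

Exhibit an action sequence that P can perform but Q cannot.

aa

LTS(P): 3 reachable states
  p0 = rec X. a.a.(X + X) | --a--▸ p1
  p1 = a.((rec X. a.a.(X + X)) + (rec X. a.a.(X + X))) | --a--▸ p2
  p2 = (rec X. a.a.(X + X)) + (rec X. a.a.(X + X)) | --a--▸ p1
LTS(Q): 3 reachable states
  q0 = rec X. a.c.(X + X) | --a--▸ q1
  q1 = c.((rec X. a.c.(X + X)) + (rec X. a.c.(X + X))) | --c--▸ q2
  q2 = (rec X. a.c.(X + X)) + (rec X. a.c.(X + X)) | --a--▸ q1
Run σ = ⟨aa⟩ on P: start {p0}
  [1] a ⇒ {p1}
  [2] a ⇒ {p2}
  P completes σ.
Run σ = ⟨aa⟩ on Q: start {q0}
  [1] a ⇒ {q1}
  [2] a ⇒ ∅ (Q stuck)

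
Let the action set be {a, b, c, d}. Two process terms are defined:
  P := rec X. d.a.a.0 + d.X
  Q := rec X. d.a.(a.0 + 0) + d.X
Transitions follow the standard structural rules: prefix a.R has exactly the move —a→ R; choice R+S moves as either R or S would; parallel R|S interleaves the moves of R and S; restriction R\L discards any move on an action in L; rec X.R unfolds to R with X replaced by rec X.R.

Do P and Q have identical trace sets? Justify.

traces(P) = traces(Q)

P's transition system — 4 states:
  p0 = rec X. d.a.a.0 + d.X :: --d--▸ p0, --d--▸ p1
  p1 = a.a.0 :: --a--▸ p2
  p2 = a.0 :: --a--▸ p3
  p3 = 0 :: stopped
Q's transition system — 4 states:
  q0 = rec X. d.a.(a.0 + 0) + d.X :: --d--▸ q0, --d--▸ q1
  q1 = a.(a.0 + 0) :: --a--▸ q2
  q2 = a.0 + 0 :: --a--▸ q3
  q3 = 0 :: stopped
Coarsest stable partition (strong bisimilarity classes):
  B0 = {p0, q0}
  B1 = {p1, q1}
  B2 = {p2, q2}
  B3 = {p3, q3}
p0 ∈ B0, q0 ∈ B0 → same block
Bisimilar ⇒ trace-equivalent.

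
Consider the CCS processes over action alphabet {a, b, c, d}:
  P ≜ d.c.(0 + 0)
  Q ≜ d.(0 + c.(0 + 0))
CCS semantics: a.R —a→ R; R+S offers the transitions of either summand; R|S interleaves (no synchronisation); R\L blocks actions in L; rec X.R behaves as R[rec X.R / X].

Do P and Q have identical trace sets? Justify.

P's transition system — 3 states:
  s0 = d.c.(0 + 0) has moves ··d··> s1
  s1 = c.(0 + 0) has moves ··c··> s2
  s2 = 0 + 0 has moves deadlocked
Q's transition system — 3 states:
  t0 = d.(0 + c.(0 + 0)) has moves ··d··> t1
  t1 = 0 + c.(0 + 0) has moves ··c··> t2
  t2 = 0 + 0 has moves deadlocked
Partition-refinement fixed point:
  B0 = {s0, t0}
  B1 = {s1, t1}
  B2 = {s2, t2}
s0 ∈ B0, t0 ∈ B0 → same block
Bisimilar ⇒ trace-equivalent.

YES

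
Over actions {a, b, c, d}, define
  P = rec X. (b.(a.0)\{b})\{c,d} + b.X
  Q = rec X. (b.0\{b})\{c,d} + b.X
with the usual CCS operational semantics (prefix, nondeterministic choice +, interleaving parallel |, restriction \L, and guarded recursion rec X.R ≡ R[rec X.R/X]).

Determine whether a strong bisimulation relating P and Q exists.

LTS(P): 3 reachable states
  m0 = rec X. (b.(a.0)\{b})\{c,d} + b.X | =b=> m0, =b=> m1
  m1 = (a.0)\{b}\{c,d} | =a=> m2
  m2 = 0\{b}\{c,d} | ∅
LTS(Q): 2 reachable states
  n0 = rec X. (b.0\{b})\{c,d} + b.X | =b=> n0, =b=> n1
  n1 = 0\{b}\{c,d} | ∅
Bisimilarity quotient blocks:
  B0 = {m0}
  B1 = {m1}
  B2 = {m2, n1}
  B3 = {n0}
m0 ∈ B0, n0 ∈ B3 → different blocks

not bisimilar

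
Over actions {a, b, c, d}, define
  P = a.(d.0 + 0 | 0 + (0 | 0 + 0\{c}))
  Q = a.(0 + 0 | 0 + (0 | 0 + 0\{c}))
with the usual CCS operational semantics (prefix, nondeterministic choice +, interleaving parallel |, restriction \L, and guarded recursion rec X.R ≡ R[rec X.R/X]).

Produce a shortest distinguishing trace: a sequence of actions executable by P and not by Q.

P's transition system — 3 states:
  s0 = a.(d.0 + 0 | 0 + (0 | 0 + 0\{c})) ⊢ —a→ s1
  s1 = d.0 + 0 | 0 + (0 | 0 + 0\{c}) ⊢ —d→ s2
  s2 = 0 ⊢ ∅
Q's transition system — 2 states:
  t0 = a.(0 + 0 | 0 + (0 | 0 + 0\{c})) ⊢ —a→ t1
  t1 = 0 + 0 | 0 + (0 | 0 + 0\{c}) ⊢ ∅
Trace ⟨ad⟩ through P, begin at {s0}:
  after a @ step 1: {s1}
  after d @ step 2: {s2}
  — P admits the full trace.
Trace ⟨ad⟩ through Q, begin at {t0}:
  after a @ step 1: {t1}
  after d @ step 2: no successor for Q

ad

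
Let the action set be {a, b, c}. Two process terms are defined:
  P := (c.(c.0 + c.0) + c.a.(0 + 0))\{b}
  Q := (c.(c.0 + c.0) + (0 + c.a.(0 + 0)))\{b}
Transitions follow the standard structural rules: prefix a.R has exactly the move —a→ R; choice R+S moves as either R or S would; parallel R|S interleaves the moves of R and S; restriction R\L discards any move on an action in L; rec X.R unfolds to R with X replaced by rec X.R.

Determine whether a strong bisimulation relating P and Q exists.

P's transition system — 5 states:
  p0 = (c.(c.0 + c.0) + c.a.(0 + 0))\{b} :: =c=> p1, =c=> p2
  p1 = (a.(0 + 0))\{b} :: =a=> p3
  p2 = (c.0 + c.0)\{b} :: =c=> p4
  p3 = (0 + 0)\{b} :: ·
  p4 = 0\{b} :: ·
Q's transition system — 5 states:
  q0 = (c.(c.0 + c.0) + (0 + c.a.(0 + 0)))\{b} :: =c=> q1, =c=> q2
  q1 = (a.(0 + 0))\{b} :: =a=> q3
  q2 = (c.0 + c.0)\{b} :: =c=> q4
  q3 = (0 + 0)\{b} :: ·
  q4 = 0\{b} :: ·
Coarsest stable partition (strong bisimilarity classes):
  B0 = {p0, q0}
  B1 = {p1, q1}
  B2 = {p3, p4, q3, q4}
  B3 = {p2, q2}
p0 ∈ B0, q0 ∈ B0 → same block

YES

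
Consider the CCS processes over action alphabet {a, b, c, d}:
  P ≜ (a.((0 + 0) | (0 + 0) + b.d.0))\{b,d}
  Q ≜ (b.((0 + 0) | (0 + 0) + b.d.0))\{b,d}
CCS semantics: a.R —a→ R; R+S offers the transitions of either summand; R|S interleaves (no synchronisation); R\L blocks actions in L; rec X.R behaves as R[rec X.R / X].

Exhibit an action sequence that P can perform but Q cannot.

LTS(P): 2 reachable states
  s0 = (a.((0 + 0) | (0 + 0) + b.d.0))\{b,d} → -a-> s1
  s1 = ((0 + 0) | (0 + 0) + b.d.0)\{b,d} → (no moves)
LTS(Q): 1 reachable states
  t0 = (b.((0 + 0) | (0 + 0) + b.d.0))\{b,d} → (no moves)
Run σ = ⟨a⟩ on P: start {s0}
  [1] a ⇒ {s1}
  ✓ P
Run σ = ⟨a⟩ on Q: start {t0}
  [1] a ⇒ ∅  — Q cannot continue

a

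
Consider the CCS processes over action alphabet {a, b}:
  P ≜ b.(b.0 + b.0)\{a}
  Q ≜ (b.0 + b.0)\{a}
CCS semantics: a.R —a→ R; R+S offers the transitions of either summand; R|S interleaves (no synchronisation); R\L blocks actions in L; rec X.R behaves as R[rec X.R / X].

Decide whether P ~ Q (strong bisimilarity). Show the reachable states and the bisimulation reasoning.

LTS(P): 3 reachable states
  u0 = b.(b.0 + b.0)\{a} | --b--▸ u1
  u1 = (b.0 + b.0)\{a} | --b--▸ u2
  u2 = 0\{a} | deadlocked
LTS(Q): 2 reachable states
  v0 = (b.0 + b.0)\{a} | --b--▸ v1
  v1 = 0\{a} | deadlocked
Partition-refinement fixed point:
  B0 = {u0}
  B1 = {u1, v0}
  B2 = {u2, v1}
u0 ∈ B0, v0 ∈ B1 → different blocks

not bisimilar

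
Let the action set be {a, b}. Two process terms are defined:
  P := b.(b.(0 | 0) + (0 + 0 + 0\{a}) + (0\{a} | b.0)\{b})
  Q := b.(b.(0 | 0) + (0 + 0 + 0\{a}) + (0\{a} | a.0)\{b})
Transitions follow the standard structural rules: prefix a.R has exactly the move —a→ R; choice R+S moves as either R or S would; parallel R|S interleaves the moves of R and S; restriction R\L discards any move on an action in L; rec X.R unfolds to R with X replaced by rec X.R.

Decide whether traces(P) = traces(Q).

LTS(P): 3 reachable states
  m0 = b.(b.(0 | 0) + (0 + 0 + 0\{a}) + (0\{a} | b.0)\{b}) → —b→ m1
  m1 = b.(0 | 0) + (0 + 0 + 0\{a}) + (0\{a} | b.0)\{b} → —b→ m2
  m2 = 0 | 0 → ·
LTS(Q): 4 reachable states
  n0 = b.(b.(0 | 0) + (0 + 0 + 0\{a}) + (0\{a} | a.0)\{b}) → —b→ n1
  n1 = b.(0 | 0) + (0 + 0 + 0\{a}) + (0\{a} | a.0)\{b} → —a→ n2, —b→ n3
  n2 = (0\{a} | 0)\{b} → ·
  n3 = 0 | 0 → ·
Run σ = ⟨ba⟩ on Q: start {n0}
  after b @ step 1: {n1}
  after a @ step 2: {n2}
  Q completes σ.
Run σ = ⟨ba⟩ on P: start {m0}
  after b @ step 1: {m1}
  after a @ step 2: no successor for P

NO — witness ⟨ba⟩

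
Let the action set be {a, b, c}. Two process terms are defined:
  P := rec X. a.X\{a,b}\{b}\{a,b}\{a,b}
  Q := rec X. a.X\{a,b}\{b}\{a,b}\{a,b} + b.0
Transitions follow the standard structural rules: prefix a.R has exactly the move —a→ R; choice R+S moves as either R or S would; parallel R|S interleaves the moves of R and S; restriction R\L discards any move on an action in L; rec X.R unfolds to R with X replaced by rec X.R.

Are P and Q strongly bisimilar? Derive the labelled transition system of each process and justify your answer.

not bisimilar

Reachable graph of P (2 states):
  s0 = rec X. a.X\{a,b}\{b}\{a,b}\{a,b} :: --a--▸ s1
  s1 = (rec X. a.X\{a,b}\{b}\{a,b}\{a,b})\{a,b}\{b}\{a,b}\{a,b} :: (no moves)
Reachable graph of Q (3 states):
  t0 = rec X. a.X\{a,b}\{b}\{a,b}\{a,b} + b.0 :: --a--▸ t1, --b--▸ t2
  t1 = (rec X. a.X\{a,b}\{b}\{a,b}\{a,b} + b.0)\{a,b}\{b}\{a,b}\{a,b} :: (no moves)
  t2 = 0 :: (no moves)
Partition-refinement fixed point:
  B0 = {s0}
  B1 = {s1, t1, t2}
  B2 = {t0}
s0 ∈ B0, t0 ∈ B2 → different blocks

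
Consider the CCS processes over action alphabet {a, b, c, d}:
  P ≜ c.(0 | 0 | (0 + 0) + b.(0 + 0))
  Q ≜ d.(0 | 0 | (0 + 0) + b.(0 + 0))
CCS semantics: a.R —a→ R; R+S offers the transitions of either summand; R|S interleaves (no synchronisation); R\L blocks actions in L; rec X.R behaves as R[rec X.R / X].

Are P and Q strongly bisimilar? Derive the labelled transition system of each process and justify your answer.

P's transition system — 3 states:
  p0 = c.(0 | 0 | (0 + 0) + b.(0 + 0)) | =c=> p1
  p1 = 0 | 0 | (0 + 0) + b.(0 + 0) | =b=> p2
  p2 = 0 + 0 | (no moves)
Q's transition system — 3 states:
  q0 = d.(0 | 0 | (0 + 0) + b.(0 + 0)) | =d=> q1
  q1 = 0 | 0 | (0 + 0) + b.(0 + 0) | =b=> q2
  q2 = 0 + 0 | (no moves)
Coarsest stable partition (strong bisimilarity classes):
  B0 = {p0}
  B1 = {p1, q1}
  B2 = {p2, q2}
  B3 = {q0}
p0 ∈ B0, q0 ∈ B3 → different blocks

not bisimilar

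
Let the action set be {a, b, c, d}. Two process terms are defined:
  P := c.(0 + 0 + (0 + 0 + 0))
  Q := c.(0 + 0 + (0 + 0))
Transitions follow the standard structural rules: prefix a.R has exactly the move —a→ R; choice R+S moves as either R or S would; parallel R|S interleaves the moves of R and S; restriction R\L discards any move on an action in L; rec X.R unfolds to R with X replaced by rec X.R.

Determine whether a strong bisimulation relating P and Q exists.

Reachable graph of P (2 states):
  p0 = c.(0 + 0 + (0 + 0 + 0)) has moves —c→ p1
  p1 = 0 + 0 + (0 + 0 + 0) has moves stopped
Reachable graph of Q (2 states):
  q0 = c.(0 + 0 + (0 + 0)) has moves —c→ q1
  q1 = 0 + 0 + (0 + 0) has moves stopped
Bisimilarity quotient blocks:
  B0 = {p0, q0}
  B1 = {p1, q1}
p0 ∈ B0, q0 ∈ B0 → same block

YES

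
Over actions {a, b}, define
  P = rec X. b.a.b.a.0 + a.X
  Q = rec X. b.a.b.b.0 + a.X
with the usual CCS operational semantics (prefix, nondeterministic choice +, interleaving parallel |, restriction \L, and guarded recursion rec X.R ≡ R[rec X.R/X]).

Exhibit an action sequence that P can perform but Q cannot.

baba

Reachable graph of P (5 states):
  s0 = rec X. b.a.b.a.0 + a.X :: =a=> s0, =b=> s1
  s1 = a.b.a.0 :: =a=> s2
  s2 = b.a.0 :: =b=> s3
  s3 = a.0 :: =a=> s4
  s4 = 0 :: ∅
Reachable graph of Q (5 states):
  t0 = rec X. b.a.b.b.0 + a.X :: =a=> t0, =b=> t1
  t1 = a.b.b.0 :: =a=> t2
  t2 = b.b.0 :: =b=> t3
  t3 = b.0 :: =b=> t4
  t4 = 0 :: ∅
Executing baba from P (initial set {s0}):
  [1] b ⇒ {s1}
  [2] a ⇒ {s2}
  [3] b ⇒ {s3}
  [4] a ⇒ {s4}
  — P admits the full trace.
Executing baba from Q (initial set {t0}):
  [1] b ⇒ {t1}
  [2] a ⇒ {t2}
  [3] b ⇒ {t3}
  [4] a ⇒ ∅ (Q stuck)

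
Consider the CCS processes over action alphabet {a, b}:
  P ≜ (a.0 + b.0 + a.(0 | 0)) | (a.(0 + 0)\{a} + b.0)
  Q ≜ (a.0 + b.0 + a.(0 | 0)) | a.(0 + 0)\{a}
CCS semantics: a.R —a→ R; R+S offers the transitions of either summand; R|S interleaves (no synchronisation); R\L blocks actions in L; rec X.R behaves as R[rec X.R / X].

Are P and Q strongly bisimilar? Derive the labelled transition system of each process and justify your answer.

P ≁ Q

Reachable graph of P (9 states):
  m0 = (a.0 + b.0 + a.(0 | 0)) | (a.(0 + 0)\{a} + b.0) has moves —a→ m1, —a→ m2, —a→ m3, —b→ m2, —b→ m4
  m1 = (a.0 + b.0 + a.(0 | 0)) | (0 + 0)\{a} has moves —a→ m5, —a→ m6, —b→ m5
  m2 = 0 | (a.(0 + 0)\{a} + b.0) has moves —a→ m5, —b→ m7
  m3 = 0 | 0 | (a.(0 + 0)\{a} + b.0) has moves —a→ m6, —b→ m8
  m4 = (a.0 + b.0 + a.(0 | 0)) | 0 has moves —a→ m7, —a→ m8, —b→ m7
  m5 = 0 | (0 + 0)\{a} has moves deadlocked
  m6 = 0 | 0 | (0 + 0)\{a} has moves deadlocked
  m7 = 0 | 0 has moves deadlocked
  m8 = 0 | 0 | 0 has moves deadlocked
Reachable graph of Q (6 states):
  n0 = (a.0 + b.0 + a.(0 | 0)) | a.(0 + 0)\{a} has moves —a→ n1, —a→ n2, —a→ n3, —b→ n3
  n1 = (a.0 + b.0 + a.(0 | 0)) | (0 + 0)\{a} has moves —a→ n4, —a→ n5, —b→ n4
  n2 = 0 | 0 | a.(0 + 0)\{a} has moves —a→ n5
  n3 = 0 | a.(0 + 0)\{a} has moves —a→ n4
  n4 = 0 | (0 + 0)\{a} has moves deadlocked
  n5 = 0 | 0 | (0 + 0)\{a} has moves deadlocked
Partition-refinement fixed point:
  B0 = {m0}
  B1 = {m1, m2, m3, m4, n1}
  B2 = {m5, m6, m7, m8, n4, n5}
  B3 = {n0}
  B4 = {n2, n3}
m0 ∈ B0, n0 ∈ B3 → different blocks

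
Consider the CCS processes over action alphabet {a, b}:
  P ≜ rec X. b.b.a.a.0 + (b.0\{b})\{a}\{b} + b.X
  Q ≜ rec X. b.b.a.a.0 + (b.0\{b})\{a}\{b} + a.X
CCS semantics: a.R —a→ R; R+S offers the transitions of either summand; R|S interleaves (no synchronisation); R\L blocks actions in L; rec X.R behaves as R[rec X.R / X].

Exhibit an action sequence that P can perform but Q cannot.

P's transition system — 5 states:
  u0 = rec X. b.b.a.a.0 + (b.0\{b})\{a}\{b} + b.X :: =b=> u0, =b=> u1
  u1 = b.a.a.0 :: =b=> u2
  u2 = a.a.0 :: =a=> u3
  u3 = a.0 :: =a=> u4
  u4 = 0 :: stopped
Q's transition system — 5 states:
  v0 = rec X. b.b.a.a.0 + (b.0\{b})\{a}\{b} + a.X :: =a=> v0, =b=> v1
  v1 = b.a.a.0 :: =b=> v2
  v2 = a.a.0 :: =a=> v3
  v3 = a.0 :: =a=> v4
  v4 = 0 :: stopped
Executing bbb from P (initial set {u0}):
  [1] b ⇒ {u0, u1}
  [2] b ⇒ {u0, u1, u2}
  [3] b ⇒ {u0, u1, u2}
  — P admits the full trace.
Executing bbb from Q (initial set {v0}):
  [1] b ⇒ {v1}
  [2] b ⇒ {v2}
  [3] b ⇒ no successor for Q

bbb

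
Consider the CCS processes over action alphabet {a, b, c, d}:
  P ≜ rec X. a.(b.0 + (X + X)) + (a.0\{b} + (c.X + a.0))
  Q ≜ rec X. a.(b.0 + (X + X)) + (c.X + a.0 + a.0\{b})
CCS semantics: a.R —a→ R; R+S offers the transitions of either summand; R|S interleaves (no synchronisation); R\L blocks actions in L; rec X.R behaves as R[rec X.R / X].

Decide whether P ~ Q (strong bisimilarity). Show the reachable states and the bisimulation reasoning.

P's transition system — 4 states:
  s0 = rec X. a.(b.0 + (X + X)) + (a.0\{b} + (c.X + a.0)) has moves ··a··> s1, ··a··> s2, ··a··> s3, ··c··> s0
  s1 = 0 has moves deadlocked
  s2 = 0\{b} has moves deadlocked
  s3 = b.0 + ((rec X. a.(b.0 + (X + X)) + (a.0\{b} + (c.X + a.0))) + (rec X. a.(b.0 + (X + X)) + (a.0\{b} + (c.X + a.0)))) has moves ··a··> s1, ··a··> s2, ··a··> s3, ··b··> s1, ··c··> s0
Q's transition system — 4 states:
  t0 = rec X. a.(b.0 + (X + X)) + (c.X + a.0 + a.0\{b}) has moves ··a··> t1, ··a··> t2, ··a··> t3, ··c··> t0
  t1 = 0 has moves deadlocked
  t2 = 0\{b} has moves deadlocked
  t3 = b.0 + ((rec X. a.(b.0 + (X + X)) + (c.X + a.0 + a.0\{b})) + (rec X. a.(b.0 + (X + X)) + (c.X + a.0 + a.0\{b}))) has moves ··a··> t1, ··a··> t2, ··a··> t3, ··b··> t1, ··c··> t0
Bisimilarity quotient blocks:
  B0 = {s0, t0}
  B1 = {s1, s2, t1, t2}
  B2 = {s3, t3}
s0 ∈ B0, t0 ∈ B0 → same block

P ~ Q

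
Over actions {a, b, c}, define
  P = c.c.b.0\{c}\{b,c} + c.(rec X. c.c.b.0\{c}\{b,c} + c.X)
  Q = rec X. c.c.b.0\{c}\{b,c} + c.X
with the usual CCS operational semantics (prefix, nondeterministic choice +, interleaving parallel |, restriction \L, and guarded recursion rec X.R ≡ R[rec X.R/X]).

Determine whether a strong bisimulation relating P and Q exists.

YES

Reachable graph of P (5 states):
  u0 = c.c.b.0\{c}\{b,c} + c.(rec X. c.c.b.0\{c}\{b,c} + c.X) → ··c··> u1, ··c··> u2
  u1 = c.b.0\{c}\{b,c} → ··c··> u3
  u2 = rec X. c.c.b.0\{c}\{b,c} + c.X → ··c··> u1, ··c··> u2
  u3 = b.0\{c}\{b,c} → ··b··> u4
  u4 = 0\{c}\{b,c} → stopped
Reachable graph of Q (4 states):
  v0 = rec X. c.c.b.0\{c}\{b,c} + c.X → ··c··> v0, ··c··> v1
  v1 = c.b.0\{c}\{b,c} → ··c··> v2
  v2 = b.0\{c}\{b,c} → ··b··> v3
  v3 = 0\{c}\{b,c} → stopped
Partition-refinement fixed point:
  B0 = {u0, u2, v0}
  B1 = {u1, v1}
  B2 = {u3, v2}
  B3 = {u4, v3}
u0 ∈ B0, v0 ∈ B0 → same block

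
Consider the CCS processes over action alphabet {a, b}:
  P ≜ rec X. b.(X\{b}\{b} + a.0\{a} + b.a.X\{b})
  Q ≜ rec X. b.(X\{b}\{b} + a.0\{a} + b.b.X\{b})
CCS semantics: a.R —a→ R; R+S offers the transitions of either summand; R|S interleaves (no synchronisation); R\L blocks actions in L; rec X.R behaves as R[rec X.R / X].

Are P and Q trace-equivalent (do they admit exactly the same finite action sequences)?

trace-distinct — witness ⟨bba⟩

Reachable graph of P (5 states):
  p0 = rec X. b.(X\{b}\{b} + a.0\{a} + b.a.X\{b}) ⊢ --b--▸ p1
  p1 = (rec X. b.(X\{b}\{b} + a.0\{a} + b.a.X\{b}))\{b}\{b} + a.0\{a} + b.a.(rec X. b.(X\{b}\{b} + a.0\{a} + b.a.X\{b}))\{b} ⊢ --a--▸ p2, --b--▸ p3
  p2 = 0\{a} ⊢ (no moves)
  p3 = a.(rec X. b.(X\{b}\{b} + a.0\{a} + b.a.X\{b}))\{b} ⊢ --a--▸ p4
  p4 = (rec X. b.(X\{b}\{b} + a.0\{a} + b.a.X\{b}))\{b} ⊢ (no moves)
Reachable graph of Q (5 states):
  q0 = rec X. b.(X\{b}\{b} + a.0\{a} + b.b.X\{b}) ⊢ --b--▸ q1
  q1 = (rec X. b.(X\{b}\{b} + a.0\{a} + b.b.X\{b}))\{b}\{b} + a.0\{a} + b.b.(rec X. b.(X\{b}\{b} + a.0\{a} + b.b.X\{b}))\{b} ⊢ --a--▸ q2, --b--▸ q3
  q2 = 0\{a} ⊢ (no moves)
  q3 = b.(rec X. b.(X\{b}\{b} + a.0\{a} + b.b.X\{b}))\{b} ⊢ --b--▸ q4
  q4 = (rec X. b.(X\{b}\{b} + a.0\{a} + b.b.X\{b}))\{b} ⊢ (no moves)
Executing bba from P (initial set {p0}):
  after b @ step 1: {p1}
  after b @ step 2: {p3}
  after a @ step 3: {p4}
  — P admits the full trace.
Executing bba from Q (initial set {q0}):
  after b @ step 1: {q1}
  after b @ step 2: {q3}
  after a @ step 3: ∅ (Q stuck)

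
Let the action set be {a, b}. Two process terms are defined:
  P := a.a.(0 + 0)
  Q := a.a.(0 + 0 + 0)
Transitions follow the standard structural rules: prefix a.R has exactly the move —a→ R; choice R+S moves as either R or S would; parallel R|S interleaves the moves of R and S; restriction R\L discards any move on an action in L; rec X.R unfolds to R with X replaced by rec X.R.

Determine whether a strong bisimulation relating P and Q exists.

YES

P's transition system — 3 states:
  u0 = a.a.(0 + 0) has moves -a-> u1
  u1 = a.(0 + 0) has moves -a-> u2
  u2 = 0 + 0 has moves ∅
Q's transition system — 3 states:
  v0 = a.a.(0 + 0 + 0) has moves -a-> v1
  v1 = a.(0 + 0 + 0) has moves -a-> v2
  v2 = 0 + 0 + 0 has moves ∅
Coarsest stable partition (strong bisimilarity classes):
  B0 = {u0, v0}
  B1 = {u1, v1}
  B2 = {u2, v2}
u0 ∈ B0, v0 ∈ B0 → same block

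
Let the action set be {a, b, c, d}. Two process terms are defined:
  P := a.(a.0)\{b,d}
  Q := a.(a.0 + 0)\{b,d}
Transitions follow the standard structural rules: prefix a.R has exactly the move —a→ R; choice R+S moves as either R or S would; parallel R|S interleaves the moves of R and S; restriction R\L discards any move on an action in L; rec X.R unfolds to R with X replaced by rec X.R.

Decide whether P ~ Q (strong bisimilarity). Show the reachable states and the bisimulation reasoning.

bisimilar

LTS(P): 3 reachable states
  m0 = a.(a.0)\{b,d} :: --a--▸ m1
  m1 = (a.0)\{b,d} :: --a--▸ m2
  m2 = 0\{b,d} :: (no moves)
LTS(Q): 3 reachable states
  n0 = a.(a.0 + 0)\{b,d} :: --a--▸ n1
  n1 = (a.0 + 0)\{b,d} :: --a--▸ n2
  n2 = 0\{b,d} :: (no moves)
Bisimilarity quotient blocks:
  B0 = {m0, n0}
  B1 = {m1, n1}
  B2 = {m2, n2}
m0 ∈ B0, n0 ∈ B0 → same block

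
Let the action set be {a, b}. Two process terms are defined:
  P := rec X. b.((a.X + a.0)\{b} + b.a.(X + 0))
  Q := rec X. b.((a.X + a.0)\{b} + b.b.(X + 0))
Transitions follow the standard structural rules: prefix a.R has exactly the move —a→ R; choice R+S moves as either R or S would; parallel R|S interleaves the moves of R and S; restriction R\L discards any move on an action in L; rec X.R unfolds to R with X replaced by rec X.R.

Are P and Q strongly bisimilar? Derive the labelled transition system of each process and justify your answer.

LTS(P): 6 reachable states
  p0 = rec X. b.((a.X + a.0)\{b} + b.a.(X + 0)) has moves =b=> p1
  p1 = (a.(rec X. b.((a.X + a.0)\{b} + b.a.(X + 0))) + a.0)\{b} + b.a.((rec X. b.((a.X + a.0)\{b} + b.a.(X + 0))) + 0) has moves =a=> p2, =a=> p3, =b=> p4
  p2 = (rec X. b.((a.X + a.0)\{b} + b.a.(X + 0)))\{b} has moves deadlocked
  p3 = 0\{b} has moves deadlocked
  p4 = a.((rec X. b.((a.X + a.0)\{b} + b.a.(X + 0))) + 0) has moves =a=> p5
  p5 = (rec X. b.((a.X + a.0)\{b} + b.a.(X + 0))) + 0 has moves =b=> p1
LTS(Q): 6 reachable states
  q0 = rec X. b.((a.X + a.0)\{b} + b.b.(X + 0)) has moves =b=> q1
  q1 = (a.(rec X. b.((a.X + a.0)\{b} + b.b.(X + 0))) + a.0)\{b} + b.b.((rec X. b.((a.X + a.0)\{b} + b.b.(X + 0))) + 0) has moves =a=> q2, =a=> q3, =b=> q4
  q2 = (rec X. b.((a.X + a.0)\{b} + b.b.(X + 0)))\{b} has moves deadlocked
  q3 = 0\{b} has moves deadlocked
  q4 = b.((rec X. b.((a.X + a.0)\{b} + b.b.(X + 0))) + 0) has moves =b=> q5
  q5 = (rec X. b.((a.X + a.0)\{b} + b.b.(X + 0))) + 0 has moves =b=> q1
Coarsest stable partition (strong bisimilarity classes):
  B0 = {p0, p5}
  B1 = {p1}
  B2 = {p4}
  B3 = {p2, p3, q2, q3}
  B4 = {q0, q5}
  B5 = {q1}
  B6 = {q4}
p0 ∈ B0, q0 ∈ B4 → different blocks

NO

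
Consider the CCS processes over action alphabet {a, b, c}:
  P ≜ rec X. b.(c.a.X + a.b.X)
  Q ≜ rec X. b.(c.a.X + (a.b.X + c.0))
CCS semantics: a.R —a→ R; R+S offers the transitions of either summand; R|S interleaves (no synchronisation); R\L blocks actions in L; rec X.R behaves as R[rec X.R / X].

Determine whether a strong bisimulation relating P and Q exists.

NO

LTS(P): 4 reachable states
  m0 = rec X. b.(c.a.X + a.b.X) ⊢ =b=> m1
  m1 = c.a.(rec X. b.(c.a.X + a.b.X)) + a.b.(rec X. b.(c.a.X + a.b.X)) ⊢ =a=> m2, =c=> m3
  m2 = b.(rec X. b.(c.a.X + a.b.X)) ⊢ =b=> m0
  m3 = a.(rec X. b.(c.a.X + a.b.X)) ⊢ =a=> m0
LTS(Q): 5 reachable states
  n0 = rec X. b.(c.a.X + (a.b.X + c.0)) ⊢ =b=> n1
  n1 = c.a.(rec X. b.(c.a.X + (a.b.X + c.0))) + (a.b.(rec X. b.(c.a.X + (a.b.X + c.0))) + c.0) ⊢ =a=> n2, =c=> n3, =c=> n4
  n2 = b.(rec X. b.(c.a.X + (a.b.X + c.0))) ⊢ =b=> n0
  n3 = 0 ⊢ stopped
  n4 = a.(rec X. b.(c.a.X + (a.b.X + c.0))) ⊢ =a=> n0
Coarsest stable partition (strong bisimilarity classes):
  B0 = {m0}
  B1 = {m1}
  B2 = {m3}
  B3 = {m2}
  B4 = {n0}
  B5 = {n1}
  B6 = {n4}
  B7 = {n2}
  B8 = {n3}
m0 ∈ B0, n0 ∈ B4 → different blocks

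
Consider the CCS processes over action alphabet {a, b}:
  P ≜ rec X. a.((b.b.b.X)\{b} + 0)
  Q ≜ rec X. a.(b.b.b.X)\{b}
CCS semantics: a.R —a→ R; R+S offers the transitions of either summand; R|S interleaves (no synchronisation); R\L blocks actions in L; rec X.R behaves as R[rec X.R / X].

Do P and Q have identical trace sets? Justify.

LTS(P): 2 reachable states
  u0 = rec X. a.((b.b.b.X)\{b} + 0) | =a=> u1
  u1 = (b.b.b.(rec X. a.((b.b.b.X)\{b} + 0)))\{b} + 0 | ∅
LTS(Q): 2 reachable states
  v0 = rec X. a.(b.b.b.X)\{b} | =a=> v1
  v1 = (b.b.b.(rec X. a.(b.b.b.X)\{b}))\{b} | ∅
Partition-refinement fixed point:
  B0 = {u0, v0}
  B1 = {u1, v1}
u0 ∈ B0, v0 ∈ B0 → same block
Bisimilar ⇒ trace-equivalent.

traces(P) = traces(Q)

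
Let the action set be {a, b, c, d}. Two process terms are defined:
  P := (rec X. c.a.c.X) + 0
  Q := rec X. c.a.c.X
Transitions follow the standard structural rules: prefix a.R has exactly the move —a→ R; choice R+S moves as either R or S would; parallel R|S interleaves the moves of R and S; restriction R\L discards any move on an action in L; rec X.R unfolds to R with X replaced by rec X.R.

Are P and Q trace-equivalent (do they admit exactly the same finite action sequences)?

LTS(P): 4 reachable states
  m0 = (rec X. c.a.c.X) + 0 ⊢ —c→ m1
  m1 = a.c.(rec X. c.a.c.X) ⊢ —a→ m2
  m2 = c.(rec X. c.a.c.X) ⊢ —c→ m3
  m3 = rec X. c.a.c.X ⊢ —c→ m1
LTS(Q): 3 reachable states
  n0 = rec X. c.a.c.X ⊢ —c→ n1
  n1 = a.c.(rec X. c.a.c.X) ⊢ —a→ n2
  n2 = c.(rec X. c.a.c.X) ⊢ —c→ n0
Coarsest stable partition (strong bisimilarity classes):
  B0 = {m0, m3, n0}
  B1 = {m1, n1}
  B2 = {m2, n2}
m0 ∈ B0, n0 ∈ B0 → same block
Bisimilar ⇒ trace-equivalent.

traces(P) = traces(Q)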